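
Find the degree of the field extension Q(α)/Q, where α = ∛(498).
[Q(α):Q] = 3

The minimal polynomial of α is x^3 - 498, irreducible over Q since 498 is not a perfect cube (so x^3 - 498 has no rational root). Hence [Q(α):Q] = deg(m_α) = 3.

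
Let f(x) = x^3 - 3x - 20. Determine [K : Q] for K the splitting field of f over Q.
[K : Q] = 6

By the rational root test, any rational root of the monic integer polynomial f(x) = x^3 - 3x - 20 must be an integer dividing the constant term -20, i.e. one of ±{1, 2, 4, 5, 10, 20}. Evaluating: f(1) = -22, f(-1) = -18, f(2) = -18, f(-2) = -22, f(4) = 32, f(-4) = -72, f(5) = 90, f(-5) = -130, f(10) = 950, f(-10) = -990, f(20) = 7920, f(-20) = -7960; none is 0, so f has no rational root and is therefore irreducible over Q (a cubic with no linear factor over a field is irreducible). For an irreducible cubic, the Galois group is A_3 or S_3 according as the discriminant disc(f) = -4a^3 - 27b^2 = -4·(-3)^3 - 27·(-20)^2 = -10692 is or is not a square in Q. Here disc(f) = -10692 is not a perfect square in Q, so the Galois group of f over Q is not contained in A_3 and must be all of S_3. The splitting field has degree |S_3| = 6 over Q, so [K : Q] = 6.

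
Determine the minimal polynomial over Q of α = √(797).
m_α(x) = x^2 - 797

α satisfies α^2 - 797 = 0, so x^2 - 797 annihilates α. Since d = 797 is squarefree and ≠ 1, it is not a perfect square in Q, so x^2 - 797 has no rational root and is therefore irreducible over Q (a degree-2 polynomial over a field is irreducible iff it has no root). Hence m_α(x) = x^2 - 797.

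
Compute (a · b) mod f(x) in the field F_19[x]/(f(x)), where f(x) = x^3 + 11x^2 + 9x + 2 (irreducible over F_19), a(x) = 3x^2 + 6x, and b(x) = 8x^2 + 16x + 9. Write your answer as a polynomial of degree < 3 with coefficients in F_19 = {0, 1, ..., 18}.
a · b ≡ 7x^2 + 17x + 13 (mod f(x))

Multiply in F_19[x]: a(x)·b(x) = (3x^2 + 6x)·(8x^2 + 16x + 9) = 5x^4 + x^3 + 9x^2 + 16x. This has degree ≥ 3, so divide by f(x) over F_19: 5x^4 + x^3 + 9x^2 + 16x = (5x + 3)·(x^3 + 11x^2 + 9x + 2) + (7x^2 + 17x + 13). Hence a·b ≡ 7x^2 + 17x + 13 (mod f). (F_19[x]/(f) is a field with 19^3 = 6859 elements since f is irreducible of degree 3.)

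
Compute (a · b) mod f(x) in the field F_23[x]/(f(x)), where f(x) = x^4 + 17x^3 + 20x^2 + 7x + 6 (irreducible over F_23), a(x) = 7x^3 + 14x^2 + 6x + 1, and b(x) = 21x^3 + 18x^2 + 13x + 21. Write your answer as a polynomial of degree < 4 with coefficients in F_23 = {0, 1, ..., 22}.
a · b ≡ 7x^3 + 20x + 14 (mod f(x))

Multiply in F_23[x]: a(x)·b(x) = (7x^3 + 14x^2 + 6x + 1)·(21x^3 + 18x^2 + 13x + 21) = 9x^6 + 6x^5 + 9x^4 + 21x^3 + 22x^2 + x + 21. This has degree ≥ 4, so divide by f(x) over F_23: 9x^6 + 6x^5 + 9x^4 + 21x^3 + 22x^2 + x + 21 = (9x^2 + 14x + 5)·(x^4 + 17x^3 + 20x^2 + 7x + 6) + (7x^3 + 20x + 14). Hence a·b ≡ 7x^3 + 20x + 14 (mod f). (F_23[x]/(f) is a field with 23^4 = 279841 elements since f is irreducible of degree 4.)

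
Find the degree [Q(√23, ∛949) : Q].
[Q(√23, ∛949) : Q] = 6

Let L = Q(√23, ∛949). Since Q(√23) ⊂ L and [Q(√23):Q] = 2, the tower law gives 2 | [L:Q]. Likewise Q(∛949) ⊂ L with [Q(∛949):Q] = 3 (because 949 is not a perfect cube), so 3 | [L:Q]. As gcd(2,3) = 1, [L:Q] is divisible by 6. Conversely L is generated over Q by √23 and ∛949, so [L:Q] ≤ 2·3 = 6. Therefore [Q(√23, ∛949) : Q] = 6.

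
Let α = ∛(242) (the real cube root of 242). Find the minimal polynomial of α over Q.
m_α(x) = x^3 - 242

α satisfies α^3 = 242, so x^3 - 242 annihilates α. By the rational root test, a rational root p/q (in lowest terms) of x^3 - 242 would satisfy p^3 = 242 q^3, forcing q = 1 and p^3 = 242; but 242 is not a perfect cube, contradiction. A monic cubic over Q with no rational root is irreducible (any nontrivial factorization would include a linear factor). Hence x^3 - 242 is the minimal polynomial of α, and in particular [Q(α):Q] = 3.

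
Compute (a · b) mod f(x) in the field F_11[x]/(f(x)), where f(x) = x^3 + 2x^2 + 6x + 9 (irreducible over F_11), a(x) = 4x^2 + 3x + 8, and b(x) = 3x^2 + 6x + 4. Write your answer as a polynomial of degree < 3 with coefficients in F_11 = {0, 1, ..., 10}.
a · b ≡ x^2 + 8x + 6 (mod f(x))

Multiply in F_11[x]: a(x)·b(x) = (4x^2 + 3x + 8)·(3x^2 + 6x + 4) = x^4 + 3x^2 + 5x + 10. This has degree ≥ 3, so divide by f(x) over F_11: x^4 + 3x^2 + 5x + 10 = (x + 9)·(x^3 + 2x^2 + 6x + 9) + (x^2 + 8x + 6). Hence a·b ≡ x^2 + 8x + 6 (mod f). (F_11[x]/(f) is a field with 11^3 = 1331 elements since f is irreducible of degree 3.)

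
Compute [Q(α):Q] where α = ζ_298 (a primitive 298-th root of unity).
[Q(α):Q] = 148

The minimal polynomial of ζ_298 over Q is the 298-th cyclotomic polynomial Φ_298(x), which is irreducible over Q and has degree φ(298) = 148. Hence [Q(α):Q] = φ(298) = 148.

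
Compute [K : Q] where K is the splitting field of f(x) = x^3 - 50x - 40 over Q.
[K : Q] = 6

By the rational root test, any rational root of the monic integer polynomial f(x) = x^3 - 50x - 40 must be an integer dividing the constant term -40, i.e. one of ±{1, 2, 4, 5, 8, 10, 20, 40}. Evaluating: f(1) = -89, f(-1) = 9, f(2) = -132, f(-2) = 52, f(4) = -176, f(-4) = 96, f(5) = -165, f(-5) = 85, f(8) = 72, f(-8) = -152, f(10) = 460, f(-10) = -540, f(20) = 6960, f(-20) = -7040, f(40) = 61960, f(-40) = -62040; none is 0, so f has no rational root and is therefore irreducible over Q (a cubic with no linear factor over a field is irreducible). For an irreducible cubic, the Galois group is A_3 or S_3 according as the discriminant disc(f) = -4a^3 - 27b^2 = -4·(-50)^3 - 27·(-40)^2 = 456800 is or is not a square in Q. Here disc(f) = 456800 is not a perfect square in Q, so the Galois group of f over Q is not contained in A_3 and must be all of S_3. The splitting field has degree |S_3| = 6 over Q, so [K : Q] = 6.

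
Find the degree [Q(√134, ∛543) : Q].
[Q(√134, ∛543) : Q] = 6

Let L = Q(√134, ∛543). Since Q(√134) ⊂ L and [Q(√134):Q] = 2, the tower law gives 2 | [L:Q]. Likewise Q(∛543) ⊂ L with [Q(∛543):Q] = 3 (because 543 is not a perfect cube), so 3 | [L:Q]. As gcd(2,3) = 1, [L:Q] is divisible by 6. Conversely L is generated over Q by √134 and ∛543, so [L:Q] ≤ 2·3 = 6. Therefore [Q(√134, ∛543) : Q] = 6.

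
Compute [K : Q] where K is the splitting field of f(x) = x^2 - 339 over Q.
[K : Q] = 2

f(x) = x^2 - 339 factors as (x - √339)(x + √339). The splitting field is K = Q(√339). Since 339 is squarefree and > 1, it is not a perfect square, so x^2 - 339 is irreducible over Q and [Q(√339) : Q] = 2. Hence [K : Q] = 2.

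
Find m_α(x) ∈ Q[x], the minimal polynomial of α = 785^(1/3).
m_α(x) = x^3 - 785

α satisfies α^3 = 785, so x^3 - 785 annihilates α. By the rational root test, a rational root p/q (in lowest terms) of x^3 - 785 would satisfy p^3 = 785 q^3, forcing q = 1 and p^3 = 785; but 785 is not a perfect cube, contradiction. A monic cubic over Q with no rational root is irreducible (any nontrivial factorization would include a linear factor). Hence x^3 - 785 is the minimal polynomial of α, and in particular [Q(α):Q] = 3.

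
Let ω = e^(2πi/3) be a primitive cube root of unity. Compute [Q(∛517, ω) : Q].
[Q(∛517, ω) : Q] = 6

[Q(∛517):Q] = 3 (min poly x^3 - 517, irreducible since 517 is not a perfect cube). [Q(ω):Q] = 2 (min poly x^2 + x + 1). Since Q(∛517) ⊂ R and ω ∉ R, we have ω ∉ Q(∛517), so x^2 + x + 1 remains irreducible over Q(∛517) and [Q(∛517, ω) : Q(∛517)] = 2. By the tower law, [Q(∛517, ω) : Q] = 3 · 2 = 6. (In fact Q(∛517, ω) is the splitting field of x^3 - 517 over Q.)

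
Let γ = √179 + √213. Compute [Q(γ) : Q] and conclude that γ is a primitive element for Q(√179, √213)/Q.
[Q(γ) : Q] = 4 (equivalently, Q(γ) = Q(√179, √213))

Obviously Q(γ) ⊆ Q(√179, √213), and [Q(√179, √213):Q] = 4 (since 179, 213 are distinct squarefree integers > 1 with 38127 not a perfect square). To show equality we compute the minimal polynomial of γ. From γ = √179 + √213: γ^2 = 179 + 2√(38127) + 213 = 392 + 2√(38127), so γ^2 - 392 = 2√(38127); squaring, (γ^2 - 392)^2 = 4·38127, i.e. γ^4 - 784γ^2 + 153664 - 152508 = 0, i.e. γ^4 - 784γ^2 + 1156 = 0. So γ is a root of x^4 - 784x^2 + 1156. This polynomial is irreducible over Q: it has no rational root (each ±√179 ± √213 is irrational), and any factorization into two quadratics over Q would force √(38127) ∈ Q (pairing opposite roots) or √179, √213 ∈ Q (other pairings), all impossible. Hence [Q(γ):Q] = 4 = [Q(√179, √213):Q], so Q(γ) = Q(√179, √213).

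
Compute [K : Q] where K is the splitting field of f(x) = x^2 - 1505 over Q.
[K : Q] = 2

f(x) = x^2 - 1505 factors as (x - √1505)(x + √1505). The splitting field is K = Q(√1505). Since 1505 is squarefree and > 1, it is not a perfect square, so x^2 - 1505 is irreducible over Q and [Q(√1505) : Q] = 2. Hence [K : Q] = 2.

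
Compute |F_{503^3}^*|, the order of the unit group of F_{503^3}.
|F_{503^3}^*| = 127263526

F_{503^3} has 503^3 = 127263527 elements; its multiplicative group consists of all nonzero elements, so |F_{503^3}^*| = 127263527 - 1 = 127263526. (It is cyclic since any finite subgroup of the multiplicative group of a field is cyclic.)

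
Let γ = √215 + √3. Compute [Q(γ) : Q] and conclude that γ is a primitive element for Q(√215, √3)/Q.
[Q(γ) : Q] = 4 (equivalently, Q(γ) = Q(√215, √3))

Obviously Q(γ) ⊆ Q(√215, √3), and [Q(√215, √3):Q] = 4 (since 215, 3 are distinct squarefree integers > 1 with 645 not a perfect square). To show equality we compute the minimal polynomial of γ. From γ = √215 + √3: γ^2 = 215 + 2√(645) + 3 = 218 + 2√(645), so γ^2 - 218 = 2√(645); squaring, (γ^2 - 218)^2 = 4·645, i.e. γ^4 - 436γ^2 + 47524 - 2580 = 0, i.e. γ^4 - 436γ^2 + 44944 = 0. So γ is a root of x^4 - 436x^2 + 44944. This polynomial is irreducible over Q: it has no rational root (each ±√215 ± √3 is irrational), and any factorization into two quadratics over Q would force √(645) ∈ Q (pairing opposite roots) or √215, √3 ∈ Q (other pairings), all impossible. Hence [Q(γ):Q] = 4 = [Q(√215, √3):Q], so Q(γ) = Q(√215, √3).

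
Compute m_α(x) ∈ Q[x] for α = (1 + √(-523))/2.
m_α(x) = x^2 - x + 131

From 2α - 1 = √(-523), squaring gives (2α - 1)^2 = -523, i.e. 4α^2 - 4α + 1 = -523, so α^2 - α + (1 + 523)/4 = 0. Since -523 ≡ 1 (mod 4), (1 + 523)/4 = 131 ∈ Z. The polynomial x^2 - x + 131 has discriminant 1 - 4·(131) = -523, which is not a perfect square in Q (d = -523 is squarefree and ≠ 1), so x^2 - x + 131 is irreducible over Q. It is the minimal polynomial of α.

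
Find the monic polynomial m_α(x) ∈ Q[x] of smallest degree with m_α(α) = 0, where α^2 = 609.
m_α(x) = x^2 - 609

α satisfies α^2 - 609 = 0, so x^2 - 609 annihilates α. Since d = 609 is squarefree and ≠ 1, it is not a perfect square in Q, so x^2 - 609 has no rational root and is therefore irreducible over Q (a degree-2 polynomial over a field is irreducible iff it has no root). Hence m_α(x) = x^2 - 609.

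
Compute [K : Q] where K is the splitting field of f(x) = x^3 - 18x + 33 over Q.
[K : Q] = 6

By the rational root test, any rational root of the monic integer polynomial f(x) = x^3 - 18x + 33 must be an integer dividing the constant term 33, i.e. one of ±{1, 3, 11, 33}. Evaluating: f(1) = 16, f(-1) = 50, f(3) = 6, f(-3) = 60, f(11) = 1166, f(-11) = -1100, f(33) = 35376, f(-33) = -35310; none is 0, so f has no rational root and is therefore irreducible over Q (a cubic with no linear factor over a field is irreducible). For an irreducible cubic, the Galois group is A_3 or S_3 according as the discriminant disc(f) = -4a^3 - 27b^2 = -4·(-18)^3 - 27·(33)^2 = -6075 is or is not a square in Q. Here disc(f) = -6075 is not a perfect square in Q, so the Galois group of f over Q is not contained in A_3 and must be all of S_3. The splitting field has degree |S_3| = 6 over Q, so [K : Q] = 6.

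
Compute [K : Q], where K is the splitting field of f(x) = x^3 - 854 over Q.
[K : Q] = 6

The roots of x^3 - 854 are ∛854, ω∛854, ω^2∛854 where ω = e^(2πi/3) is a primitive cube root of unity, so K = Q(∛854, ω). Now [Q(∛854):Q] = 3 (since 854 is not a perfect cube, x^3 - 854 is irreducible) and [Q(ω):Q] = 2. Both 2 and 3 divide [K:Q], and [K:Q] ≤ 3·2 = 6, so [K:Q] = 6. (Equivalently: Q(∛854) ⊂ R but ω ∉ R, so [K : Q(∛854)] = 2.)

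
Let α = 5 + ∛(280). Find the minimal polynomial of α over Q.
m_α(x) = x^3 - 15x^2 + 75x - 405

Set β = α - 5 = ∛(280), so β^3 = 280. Then (α - 5)^3 - 280 = 0, i.e. α is a root of g(x) = (x - 5)^3 - 280 = x^3 - 15x^2 + 75x - 405. Since g(x) = h(x - 5) where h(x) = x^3 - 280, and h is irreducible over Q (because 280 is not a perfect cube, so h has no rational root, and a monic cubic with no rational root is irreducible), g is also irreducible (irreducibility is preserved under the substitution x → x - 5). Hence m_α(x) = x^3 - 15x^2 + 75x - 405.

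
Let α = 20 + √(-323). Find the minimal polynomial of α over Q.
m_α(x) = x^2 - 40x + 723

From α - 20 = √(-323), squaring gives (α - 20)^2 = -323, i.e. α^2 - 40α + 400 = -323, so α^2 - 40α + 723 = 0. The discriminant of x^2 - 40x + 723 is (-40)^2 - 4·(723) = 1600 - 2892 = -1292, and 4·(-323) is not a perfect square in Q since -323 is squarefree and ≠ 1. Hence x^2 - 40x + 723 is irreducible over Q and is the minimal polynomial of α.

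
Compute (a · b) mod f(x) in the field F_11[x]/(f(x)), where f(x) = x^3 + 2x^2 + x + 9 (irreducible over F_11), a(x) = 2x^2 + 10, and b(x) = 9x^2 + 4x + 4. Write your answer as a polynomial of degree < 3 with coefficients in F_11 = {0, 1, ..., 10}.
a · b ≡ 4x^2 + 5x + 6 (mod f(x))

Multiply in F_11[x]: a(x)·b(x) = (2x^2 + 10)·(9x^2 + 4x + 4) = 7x^4 + 8x^3 + 10x^2 + 7x + 7. This has degree ≥ 3, so divide by f(x) over F_11: 7x^4 + 8x^3 + 10x^2 + 7x + 7 = (7x + 5)·(x^3 + 2x^2 + x + 9) + (4x^2 + 5x + 6). Hence a·b ≡ 4x^2 + 5x + 6 (mod f). (F_11[x]/(f) is a field with 11^3 = 1331 elements since f is irreducible of degree 3.)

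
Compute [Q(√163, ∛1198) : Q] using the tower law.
[Q(√163, ∛1198) : Q] = 6

Let L = Q(√163, ∛1198). Since Q(√163) ⊂ L and [Q(√163):Q] = 2, the tower law gives 2 | [L:Q]. Likewise Q(∛1198) ⊂ L with [Q(∛1198):Q] = 3 (because 1198 is not a perfect cube), so 3 | [L:Q]. As gcd(2,3) = 1, [L:Q] is divisible by 6. Conversely L is generated over Q by √163 and ∛1198, so [L:Q] ≤ 2·3 = 6. Therefore [Q(√163, ∛1198) : Q] = 6.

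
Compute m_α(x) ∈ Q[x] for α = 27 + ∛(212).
m_α(x) = x^3 - 81x^2 + 2187x - 19895

Set β = α - 27 = ∛(212), so β^3 = 212. Then (α - 27)^3 - 212 = 0, i.e. α is a root of g(x) = (x - 27)^3 - 212 = x^3 - 81x^2 + 2187x - 19895. Since g(x) = h(x - 27) where h(x) = x^3 - 212, and h is irreducible over Q (because 212 is not a perfect cube, so h has no rational root, and a monic cubic with no rational root is irreducible), g is also irreducible (irreducibility is preserved under the substitution x → x - 27). Hence m_α(x) = x^3 - 81x^2 + 2187x - 19895.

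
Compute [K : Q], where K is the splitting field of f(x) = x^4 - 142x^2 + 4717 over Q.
[K : Q] = 4

Solving the quadratic in x^2: x^2 = (142 ± √(142^2 - 4·4717))/2 = (142 ± √1296)/2 = (142 ± 36)/2, giving x^2 = 89 or x^2 = 53. So f(x) = (x^2 - 89)(x^2 - 53) and the roots of f are ±√89, ±√53. Hence the splitting field is K = Q(√89, √53). Since 89 and 53 are distinct squarefree integers > 1, their product 4717 is not a perfect square, so √53 ∉ Q(√89). By the tower law [K:Q] = [Q(√89,√53):Q(√89)] · [Q(√89):Q] = 2 · 2 = 4.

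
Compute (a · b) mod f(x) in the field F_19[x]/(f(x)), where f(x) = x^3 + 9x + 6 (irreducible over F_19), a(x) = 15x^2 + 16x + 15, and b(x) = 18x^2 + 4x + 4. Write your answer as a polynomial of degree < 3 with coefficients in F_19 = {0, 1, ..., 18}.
a · b ≡ 16x^2 + 8x + 5 (mod f(x))

Multiply in F_19[x]: a(x)·b(x) = (15x^2 + 16x + 15)·(18x^2 + 4x + 4) = 4x^4 + 6x^3 + 14x^2 + 10x + 3. This has degree ≥ 3, so divide by f(x) over F_19: 4x^4 + 6x^3 + 14x^2 + 10x + 3 = (4x + 6)·(x^3 + 9x + 6) + (16x^2 + 8x + 5). Hence a·b ≡ 16x^2 + 8x + 5 (mod f). (F_19[x]/(f) is a field with 19^3 = 6859 elements since f is irreducible of degree 3.)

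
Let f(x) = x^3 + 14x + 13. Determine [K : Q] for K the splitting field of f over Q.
[K : Q] = 6

By the rational root test, any rational root of the monic integer polynomial f(x) = x^3 + 14x + 13 must be an integer dividing the constant term 13, i.e. one of ±{1, 13}. Evaluating: f(1) = 28, f(-1) = -2, f(13) = 2392, f(-13) = -2366; none is 0, so f has no rational root and is therefore irreducible over Q (a cubic with no linear factor over a field is irreducible). For an irreducible cubic, the Galois group is A_3 or S_3 according as the discriminant disc(f) = -4a^3 - 27b^2 = -4·(14)^3 - 27·(13)^2 = -15539 is or is not a square in Q. Here disc(f) = -15539 is not a perfect square in Q, so the Galois group of f over Q is not contained in A_3 and must be all of S_3. The splitting field has degree |S_3| = 6 over Q, so [K : Q] = 6.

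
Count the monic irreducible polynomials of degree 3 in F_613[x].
There are 76781928 monic irreducible polynomials of degree 3 over F_613

Each element of F_{613^3} that lies in no proper subfield is a root of exactly one monic irreducible of degree 3 over F_613, and each such polynomial has 3 distinct roots in F_{613^3}. By Möbius inversion the count is N_613(3) = (1/3) Σ_{d|3} μ(3/d) · 613^d = (1/3)(μ(3)·613^1 + μ(1)·613^3) = 230345784/3 = 76781928.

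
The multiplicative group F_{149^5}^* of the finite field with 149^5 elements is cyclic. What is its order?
|F_{149^5}^*| = 73439775748

F_{149^5} has 149^5 = 73439775749 elements; its multiplicative group consists of all nonzero elements, so |F_{149^5}^*| = 73439775749 - 1 = 73439775748. (It is cyclic since any finite subgroup of the multiplicative group of a field is cyclic.)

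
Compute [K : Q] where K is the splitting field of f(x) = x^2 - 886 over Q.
[K : Q] = 2

f(x) = x^2 - 886 factors as (x - √886)(x + √886). The splitting field is K = Q(√886). Since 886 is squarefree and > 1, it is not a perfect square, so x^2 - 886 is irreducible over Q and [Q(√886) : Q] = 2. Hence [K : Q] = 2.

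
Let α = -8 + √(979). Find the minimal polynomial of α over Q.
m_α(x) = x^2 + 16x - 915

From α + 8 = √(979), squaring gives (α + 8)^2 = 979, i.e. α^2 + 16α + 64 = 979, so α^2 + 16α - 915 = 0. The discriminant of x^2 + 16x - 915 is (16)^2 - 4·(-915) = 256 + 3660 = 3916, and 4·(979) is not a perfect square in Q since 979 is squarefree and ≠ 1. Hence x^2 + 16x - 915 is irreducible over Q and is the minimal polynomial of α.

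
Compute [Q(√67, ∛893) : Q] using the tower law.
[Q(√67, ∛893) : Q] = 6

Let L = Q(√67, ∛893). Since Q(√67) ⊂ L and [Q(√67):Q] = 2, the tower law gives 2 | [L:Q]. Likewise Q(∛893) ⊂ L with [Q(∛893):Q] = 3 (because 893 is not a perfect cube), so 3 | [L:Q]. As gcd(2,3) = 1, [L:Q] is divisible by 6. Conversely L is generated over Q by √67 and ∛893, so [L:Q] ≤ 2·3 = 6. Therefore [Q(√67, ∛893) : Q] = 6.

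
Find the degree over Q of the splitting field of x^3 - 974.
[K : Q] = 6

The roots of x^3 - 974 are ∛974, ω∛974, ω^2∛974 where ω = e^(2πi/3) is a primitive cube root of unity, so K = Q(∛974, ω). Now [Q(∛974):Q] = 3 (since 974 is not a perfect cube, x^3 - 974 is irreducible) and [Q(ω):Q] = 2. Both 2 and 3 divide [K:Q], and [K:Q] ≤ 3·2 = 6, so [K:Q] = 6. (Equivalently: Q(∛974) ⊂ R but ω ∉ R, so [K : Q(∛974)] = 2.)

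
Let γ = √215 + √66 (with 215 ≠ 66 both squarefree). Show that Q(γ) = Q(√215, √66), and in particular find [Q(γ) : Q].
[Q(γ) : Q] = 4 (equivalently, Q(γ) = Q(√215, √66))

Obviously Q(γ) ⊆ Q(√215, √66), and [Q(√215, √66):Q] = 4 (since 215, 66 are distinct squarefree integers > 1 with 14190 not a perfect square). To show equality we compute the minimal polynomial of γ. From γ = √215 + √66: γ^2 = 215 + 2√(14190) + 66 = 281 + 2√(14190), so γ^2 - 281 = 2√(14190); squaring, (γ^2 - 281)^2 = 4·14190, i.e. γ^4 - 562γ^2 + 78961 - 56760 = 0, i.e. γ^4 - 562γ^2 + 22201 = 0. So γ is a root of x^4 - 562x^2 + 22201. This polynomial is irreducible over Q: it has no rational root (each ±√215 ± √66 is irrational), and any factorization into two quadratics over Q would force √(14190) ∈ Q (pairing opposite roots) or √215, √66 ∈ Q (other pairings), all impossible. Hence [Q(γ):Q] = 4 = [Q(√215, √66):Q], so Q(γ) = Q(√215, √66).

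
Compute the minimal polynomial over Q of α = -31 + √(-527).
m_α(x) = x^2 + 62x + 1488

From α + 31 = √(-527), squaring gives (α + 31)^2 = -527, i.e. α^2 + 62α + 961 = -527, so α^2 + 62α + 1488 = 0. The discriminant of x^2 + 62x + 1488 is (62)^2 - 4·(1488) = 3844 - 5952 = -2108, and 4·(-527) is not a perfect square in Q since -527 is squarefree and ≠ 1. Hence x^2 + 62x + 1488 is irreducible over Q and is the minimal polynomial of α.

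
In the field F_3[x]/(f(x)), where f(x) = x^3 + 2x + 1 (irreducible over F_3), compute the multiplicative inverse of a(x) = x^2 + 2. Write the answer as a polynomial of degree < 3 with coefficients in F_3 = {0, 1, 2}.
a(x)^(-1) ≡ 2x (mod f(x))

Since f is irreducible over F_3, F_3[x]/(f) is a field and a(x) ≠ 0 has an inverse. Apply the extended Euclidean algorithm to f(x) and a(x) in F_3[x]: f(x) = (x)·a(x) + (1). The last nonzero remainder is the constant 1 = gcd(f, a) in F_3. Back-substituting through the division chain expresses 1 = s(x)·a(x) + t(x)·f(x) with s(x) ≡ 2x (mod f), so a(x)^(-1) ≡ s(x) = 2x (mod f). Check: (x^2 + 2)·(2x) = 2x^3 + x ≡ 1 (mod x^3 + 2x + 1).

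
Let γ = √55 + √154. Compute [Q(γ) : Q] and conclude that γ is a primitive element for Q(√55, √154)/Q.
[Q(γ) : Q] = 4 (equivalently, Q(γ) = Q(√55, √154))

Obviously Q(γ) ⊆ Q(√55, √154), and [Q(√55, √154):Q] = 4 (since 55, 154 are distinct squarefree integers > 1 with 8470 not a perfect square). To show equality we compute the minimal polynomial of γ. From γ = √55 + √154: γ^2 = 55 + 2√(8470) + 154 = 209 + 2√(8470), so γ^2 - 209 = 2√(8470); squaring, (γ^2 - 209)^2 = 4·8470, i.e. γ^4 - 418γ^2 + 43681 - 33880 = 0, i.e. γ^4 - 418γ^2 + 9801 = 0. So γ is a root of x^4 - 418x^2 + 9801. This polynomial is irreducible over Q: it has no rational root (each ±√55 ± √154 is irrational), and any factorization into two quadratics over Q would force √(8470) ∈ Q (pairing opposite roots) or √55, √154 ∈ Q (other pairings), all impossible. Hence [Q(γ):Q] = 4 = [Q(√55, √154):Q], so Q(γ) = Q(√55, √154).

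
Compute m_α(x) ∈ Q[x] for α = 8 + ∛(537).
m_α(x) = x^3 - 24x^2 + 192x - 1049

Set β = α - 8 = ∛(537), so β^3 = 537. Then (α - 8)^3 - 537 = 0, i.e. α is a root of g(x) = (x - 8)^3 - 537 = x^3 - 24x^2 + 192x - 1049. Since g(x) = h(x - 8) where h(x) = x^3 - 537, and h is irreducible over Q (because 537 is not a perfect cube, so h has no rational root, and a monic cubic with no rational root is irreducible), g is also irreducible (irreducibility is preserved under the substitution x → x - 8). Hence m_α(x) = x^3 - 24x^2 + 192x - 1049.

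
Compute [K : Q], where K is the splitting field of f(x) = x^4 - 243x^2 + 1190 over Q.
[K : Q] = 4

Solving the quadratic in x^2: x^2 = (243 ± √(243^2 - 4·1190))/2 = (243 ± √54289)/2 = (243 ± 233)/2, giving x^2 = 5 or x^2 = 238. So f(x) = (x^2 - 5)(x^2 - 238) and the roots of f are ±√5, ±√238. Hence the splitting field is K = Q(√5, √238). Since 5 and 238 are distinct squarefree integers > 1, their product 1190 is not a perfect square, so √238 ∉ Q(√5). By the tower law [K:Q] = [Q(√5,√238):Q(√5)] · [Q(√5):Q] = 2 · 2 = 4.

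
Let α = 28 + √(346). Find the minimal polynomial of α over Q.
m_α(x) = x^2 - 56x + 438

From α - 28 = √(346), squaring gives (α - 28)^2 = 346, i.e. α^2 - 56α + 784 = 346, so α^2 - 56α + 438 = 0. The discriminant of x^2 - 56x + 438 is (-56)^2 - 4·(438) = 3136 - 1752 = 1384, and 4·(346) is not a perfect square in Q since 346 is squarefree and ≠ 1. Hence x^2 - 56x + 438 is irreducible over Q and is the minimal polynomial of α.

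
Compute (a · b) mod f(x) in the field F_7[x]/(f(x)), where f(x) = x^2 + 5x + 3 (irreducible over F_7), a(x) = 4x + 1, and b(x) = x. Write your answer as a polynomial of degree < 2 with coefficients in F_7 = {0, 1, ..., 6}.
a · b ≡ 2x + 2 (mod f(x))

Multiply in F_7[x]: a(x)·b(x) = (4x + 1)·(x) = 4x^2 + x. This has degree ≥ 2, so divide by f(x) over F_7: 4x^2 + x = (4)·(x^2 + 5x + 3) + (2x + 2). Hence a·b ≡ 2x + 2 (mod f). (F_7[x]/(f) is a field with 7^2 = 49 elements since f is irreducible of degree 2.)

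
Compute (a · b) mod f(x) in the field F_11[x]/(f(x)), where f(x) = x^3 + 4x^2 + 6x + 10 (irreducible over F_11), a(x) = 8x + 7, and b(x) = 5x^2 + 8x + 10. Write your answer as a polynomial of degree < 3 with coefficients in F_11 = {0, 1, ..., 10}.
a · b ≡ 5x^2 + 6x (mod f(x))

Multiply in F_11[x]: a(x)·b(x) = (8x + 7)·(5x^2 + 8x + 10) = 7x^3 + 4x + 4. This has degree ≥ 3, so divide by f(x) over F_11: 7x^3 + 4x + 4 = (7)·(x^3 + 4x^2 + 6x + 10) + (5x^2 + 6x). Hence a·b ≡ 5x^2 + 6x (mod f). (F_11[x]/(f) is a field with 11^3 = 1331 elements since f is irreducible of degree 3.)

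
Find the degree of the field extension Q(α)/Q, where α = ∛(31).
[Q(α):Q] = 3

The minimal polynomial of α is x^3 - 31, irreducible over Q since 31 is not a perfect cube (so x^3 - 31 has no rational root). Hence [Q(α):Q] = deg(m_α) = 3.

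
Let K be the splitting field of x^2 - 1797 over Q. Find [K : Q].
[K : Q] = 2

f(x) = x^2 - 1797 factors as (x - √1797)(x + √1797). The splitting field is K = Q(√1797). Since 1797 is squarefree and > 1, it is not a perfect square, so x^2 - 1797 is irreducible over Q and [Q(√1797) : Q] = 2. Hence [K : Q] = 2.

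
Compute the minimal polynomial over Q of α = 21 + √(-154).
m_α(x) = x^2 - 42x + 595

From α - 21 = √(-154), squaring gives (α - 21)^2 = -154, i.e. α^2 - 42α + 441 = -154, so α^2 - 42α + 595 = 0. The discriminant of x^2 - 42x + 595 is (-42)^2 - 4·(595) = 1764 - 2380 = -616, and 4·(-154) is not a perfect square in Q since -154 is squarefree and ≠ 1. Hence x^2 - 42x + 595 is irreducible over Q and is the minimal polynomial of α.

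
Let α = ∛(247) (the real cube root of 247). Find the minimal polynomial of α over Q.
m_α(x) = x^3 - 247

α satisfies α^3 = 247, so x^3 - 247 annihilates α. By the rational root test, a rational root p/q (in lowest terms) of x^3 - 247 would satisfy p^3 = 247 q^3, forcing q = 1 and p^3 = 247; but 247 is not a perfect cube, contradiction. A monic cubic over Q with no rational root is irreducible (any nontrivial factorization would include a linear factor). Hence x^3 - 247 is the minimal polynomial of α, and in particular [Q(α):Q] = 3.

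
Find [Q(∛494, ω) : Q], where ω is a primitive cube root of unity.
[Q(∛494, ω) : Q] = 6

[Q(∛494):Q] = 3 (min poly x^3 - 494, irreducible since 494 is not a perfect cube). [Q(ω):Q] = 2 (min poly x^2 + x + 1). Since Q(∛494) ⊂ R and ω ∉ R, we have ω ∉ Q(∛494), so x^2 + x + 1 remains irreducible over Q(∛494) and [Q(∛494, ω) : Q(∛494)] = 2. By the tower law, [Q(∛494, ω) : Q] = 3 · 2 = 6. (In fact Q(∛494, ω) is the splitting field of x^3 - 494 over Q.)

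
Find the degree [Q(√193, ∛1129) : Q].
[Q(√193, ∛1129) : Q] = 6

Let L = Q(√193, ∛1129). Since Q(√193) ⊂ L and [Q(√193):Q] = 2, the tower law gives 2 | [L:Q]. Likewise Q(∛1129) ⊂ L with [Q(∛1129):Q] = 3 (because 1129 is not a perfect cube), so 3 | [L:Q]. As gcd(2,3) = 1, [L:Q] is divisible by 6. Conversely L is generated over Q by √193 and ∛1129, so [L:Q] ≤ 2·3 = 6. Therefore [Q(√193, ∛1129) : Q] = 6.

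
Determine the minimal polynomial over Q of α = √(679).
m_α(x) = x^2 - 679

α satisfies α^2 - 679 = 0, so x^2 - 679 annihilates α. Since d = 679 is squarefree and ≠ 1, it is not a perfect square in Q, so x^2 - 679 has no rational root and is therefore irreducible over Q (a degree-2 polynomial over a field is irreducible iff it has no root). Hence m_α(x) = x^2 - 679.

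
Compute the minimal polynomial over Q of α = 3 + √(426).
m_α(x) = x^2 - 6x - 417

From α - 3 = √(426), squaring gives (α - 3)^2 = 426, i.e. α^2 - 6α + 9 = 426, so α^2 - 6α - 417 = 0. The discriminant of x^2 - 6x - 417 is (-6)^2 - 4·(-417) = 36 + 1668 = 1704, and 4·(426) is not a perfect square in Q since 426 is squarefree and ≠ 1. Hence x^2 - 6x - 417 is irreducible over Q and is the minimal polynomial of α.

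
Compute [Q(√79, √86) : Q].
[Q(√79, √86) : Q] = 4

[Q(√79):Q] = 2 (min poly x^2 - 79, irreducible since 79 is squarefree > 1). For the top step, suppose √86 ∈ Q(√79), say √86 = c + d√79 with c, d ∈ Q. Squaring: 86 = c^2 + 79d^2 + 2cd√79. Since √79 ∉ Q this forces 2cd = 0. If d = 0 then √86 = c ∈ Q, contradicting 86 squarefree > 1. If c = 0 then 86 = 79d^2, so 79·86 = (79d)^2 is a perfect square in Q — but 79·86 = 6794 is not a perfect square (since 79 and 86 are distinct squarefree integers). Contradiction. Hence √86 ∉ Q(√79), so x^2 - 86 stays irreducible over Q(√79) and [Q(√79, √86) : Q(√79)] = 2. By the tower law, [Q(√79, √86) : Q] = 2 · 2 = 4.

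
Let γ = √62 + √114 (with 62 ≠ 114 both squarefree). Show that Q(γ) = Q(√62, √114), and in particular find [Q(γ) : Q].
[Q(γ) : Q] = 4 (equivalently, Q(γ) = Q(√62, √114))

Obviously Q(γ) ⊆ Q(√62, √114), and [Q(√62, √114):Q] = 4 (since 62, 114 are distinct squarefree integers > 1 with 7068 not a perfect square). To show equality we compute the minimal polynomial of γ. From γ = √62 + √114: γ^2 = 62 + 2√(7068) + 114 = 176 + 2√(7068), so γ^2 - 176 = 2√(7068); squaring, (γ^2 - 176)^2 = 4·7068, i.e. γ^4 - 352γ^2 + 30976 - 28272 = 0, i.e. γ^4 - 352γ^2 + 2704 = 0. So γ is a root of x^4 - 352x^2 + 2704. This polynomial is irreducible over Q: it has no rational root (each ±√62 ± √114 is irrational), and any factorization into two quadratics over Q would force √(7068) ∈ Q (pairing opposite roots) or √62, √114 ∈ Q (other pairings), all impossible. Hence [Q(γ):Q] = 4 = [Q(√62, √114):Q], so Q(γ) = Q(√62, √114).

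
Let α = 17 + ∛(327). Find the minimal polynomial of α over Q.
m_α(x) = x^3 - 51x^2 + 867x - 5240

Set β = α - 17 = ∛(327), so β^3 = 327. Then (α - 17)^3 - 327 = 0, i.e. α is a root of g(x) = (x - 17)^3 - 327 = x^3 - 51x^2 + 867x - 5240. Since g(x) = h(x - 17) where h(x) = x^3 - 327, and h is irreducible over Q (because 327 is not a perfect cube, so h has no rational root, and a monic cubic with no rational root is irreducible), g is also irreducible (irreducibility is preserved under the substitution x → x - 17). Hence m_α(x) = x^3 - 51x^2 + 867x - 5240.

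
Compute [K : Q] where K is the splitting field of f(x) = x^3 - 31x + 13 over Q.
[K : Q] = 6

By the rational root test, any rational root of the monic integer polynomial f(x) = x^3 - 31x + 13 must be an integer dividing the constant term 13, i.e. one of ±{1, 13}. Evaluating: f(1) = -17, f(-1) = 43, f(13) = 1807, f(-13) = -1781; none is 0, so f has no rational root and is therefore irreducible over Q (a cubic with no linear factor over a field is irreducible). For an irreducible cubic, the Galois group is A_3 or S_3 according as the discriminant disc(f) = -4a^3 - 27b^2 = -4·(-31)^3 - 27·(13)^2 = 114601 is or is not a square in Q. Here disc(f) = 114601 is not a perfect square in Q, so the Galois group of f over Q is not contained in A_3 and must be all of S_3. The splitting field has degree |S_3| = 6 over Q, so [K : Q] = 6.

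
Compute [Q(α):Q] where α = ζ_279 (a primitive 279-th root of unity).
[Q(α):Q] = 180

The minimal polynomial of ζ_279 over Q is the 279-th cyclotomic polynomial Φ_279(x), which is irreducible over Q and has degree φ(279) = 180. Hence [Q(α):Q] = φ(279) = 180.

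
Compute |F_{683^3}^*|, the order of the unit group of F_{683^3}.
|F_{683^3}^*| = 318611986

F_{683^3} has 683^3 = 318611987 elements; its multiplicative group consists of all nonzero elements, so |F_{683^3}^*| = 318611987 - 1 = 318611986. (It is cyclic since any finite subgroup of the multiplicative group of a field is cyclic.)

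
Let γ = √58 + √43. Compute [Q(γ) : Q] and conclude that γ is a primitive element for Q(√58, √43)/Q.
[Q(γ) : Q] = 4 (equivalently, Q(γ) = Q(√58, √43))

Obviously Q(γ) ⊆ Q(√58, √43), and [Q(√58, √43):Q] = 4 (since 58, 43 are distinct squarefree integers > 1 with 2494 not a perfect square). To show equality we compute the minimal polynomial of γ. From γ = √58 + √43: γ^2 = 58 + 2√(2494) + 43 = 101 + 2√(2494), so γ^2 - 101 = 2√(2494); squaring, (γ^2 - 101)^2 = 4·2494, i.e. γ^4 - 202γ^2 + 10201 - 9976 = 0, i.e. γ^4 - 202γ^2 + 225 = 0. So γ is a root of x^4 - 202x^2 + 225. This polynomial is irreducible over Q: it has no rational root (each ±√58 ± √43 is irrational), and any factorization into two quadratics over Q would force √(2494) ∈ Q (pairing opposite roots) or √58, √43 ∈ Q (other pairings), all impossible. Hence [Q(γ):Q] = 4 = [Q(√58, √43):Q], so Q(γ) = Q(√58, √43).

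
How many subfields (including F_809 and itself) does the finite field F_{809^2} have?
F_{809^2} has 2 subfields

The subfields of F_{p^n} are exactly the fields F_{p^d} for d | n (each is the fixed field of the unique index-d subgroup of Gal(F_{p^n}/F_p) ≅ Z/nZ). The divisors of n = 2 are {1, 2}, giving 2 subfields: F_{809^1}, F_{809^2}.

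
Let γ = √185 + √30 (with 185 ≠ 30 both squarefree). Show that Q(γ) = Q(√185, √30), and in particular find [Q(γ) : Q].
[Q(γ) : Q] = 4 (equivalently, Q(γ) = Q(√185, √30))

Obviously Q(γ) ⊆ Q(√185, √30), and [Q(√185, √30):Q] = 4 (since 185, 30 are distinct squarefree integers > 1 with 5550 not a perfect square). To show equality we compute the minimal polynomial of γ. From γ = √185 + √30: γ^2 = 185 + 2√(5550) + 30 = 215 + 2√(5550), so γ^2 - 215 = 2√(5550); squaring, (γ^2 - 215)^2 = 4·5550, i.e. γ^4 - 430γ^2 + 46225 - 22200 = 0, i.e. γ^4 - 430γ^2 + 24025 = 0. So γ is a root of x^4 - 430x^2 + 24025. This polynomial is irreducible over Q: it has no rational root (each ±√185 ± √30 is irrational), and any factorization into two quadratics over Q would force √(5550) ∈ Q (pairing opposite roots) or √185, √30 ∈ Q (other pairings), all impossible. Hence [Q(γ):Q] = 4 = [Q(√185, √30):Q], so Q(γ) = Q(√185, √30).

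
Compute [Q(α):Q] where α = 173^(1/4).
[Q(α):Q] = 4

α is a root of x^4 - 173. By Eisenstein's criterion at the prime p = 173 (which divides the constant term 173 but p^2 = 29929 does not, since 173 is squarefree), x^4 - 173 is irreducible over Q. Hence [Q(α):Q] = 4.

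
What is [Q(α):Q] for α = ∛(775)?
[Q(α):Q] = 3

The minimal polynomial of α is x^3 - 775, irreducible over Q since 775 is not a perfect cube (so x^3 - 775 has no rational root). Hence [Q(α):Q] = deg(m_α) = 3.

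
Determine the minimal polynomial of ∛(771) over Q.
m_α(x) = x^3 - 771

α satisfies α^3 = 771, so x^3 - 771 annihilates α. By the rational root test, a rational root p/q (in lowest terms) of x^3 - 771 would satisfy p^3 = 771 q^3, forcing q = 1 and p^3 = 771; but 771 is not a perfect cube, contradiction. A monic cubic over Q with no rational root is irreducible (any nontrivial factorization would include a linear factor). Hence x^3 - 771 is the minimal polynomial of α, and in particular [Q(α):Q] = 3.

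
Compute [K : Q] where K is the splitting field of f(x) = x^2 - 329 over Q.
[K : Q] = 2

f(x) = x^2 - 329 factors as (x - √329)(x + √329). The splitting field is K = Q(√329). Since 329 is squarefree and > 1, it is not a perfect square, so x^2 - 329 is irreducible over Q and [Q(√329) : Q] = 2. Hence [K : Q] = 2.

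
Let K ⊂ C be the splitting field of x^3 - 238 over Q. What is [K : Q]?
[K : Q] = 6

The roots of x^3 - 238 are ∛238, ω∛238, ω^2∛238 where ω = e^(2πi/3) is a primitive cube root of unity, so K = Q(∛238, ω). Now [Q(∛238):Q] = 3 (since 238 is not a perfect cube, x^3 - 238 is irreducible) and [Q(ω):Q] = 2. Both 2 and 3 divide [K:Q], and [K:Q] ≤ 3·2 = 6, so [K:Q] = 6. (Equivalently: Q(∛238) ⊂ R but ω ∉ R, so [K : Q(∛238)] = 2.)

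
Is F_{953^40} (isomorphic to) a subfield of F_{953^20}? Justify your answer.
No: F_{953^40} is not a subfield of F_{953^20}

F_{p^m} embeds in F_{p^n} iff m | n. Here 40 ∤ 20 (since 20 = 0·40 + 20 with remainder 20 ≠ 0), so F_{953^40} is not a subfield of F_{953^20}. Equivalently: if it were, the tower law would give 40 = [F_{953^40}:F_953] dividing [F_{953^20}:F_953] = 20, contradiction.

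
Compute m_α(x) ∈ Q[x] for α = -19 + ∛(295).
m_α(x) = x^3 + 57x^2 + 1083x + 6564

Set β = α + 19 = ∛(295), so β^3 = 295. Then (α + 19)^3 - 295 = 0, i.e. α is a root of g(x) = (x + 19)^3 - 295 = x^3 + 57x^2 + 1083x + 6564. Since g(x) = h(x + 19) where h(x) = x^3 - 295, and h is irreducible over Q (because 295 is not a perfect cube, so h has no rational root, and a monic cubic with no rational root is irreducible), g is also irreducible (irreducibility is preserved under the substitution x → x + 19). Hence m_α(x) = x^3 + 57x^2 + 1083x + 6564.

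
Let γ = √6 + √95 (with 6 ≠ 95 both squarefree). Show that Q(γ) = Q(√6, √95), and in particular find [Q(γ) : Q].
[Q(γ) : Q] = 4 (equivalently, Q(γ) = Q(√6, √95))

Obviously Q(γ) ⊆ Q(√6, √95), and [Q(√6, √95):Q] = 4 (since 6, 95 are distinct squarefree integers > 1 with 570 not a perfect square). To show equality we compute the minimal polynomial of γ. From γ = √6 + √95: γ^2 = 6 + 2√(570) + 95 = 101 + 2√(570), so γ^2 - 101 = 2√(570); squaring, (γ^2 - 101)^2 = 4·570, i.e. γ^4 - 202γ^2 + 10201 - 2280 = 0, i.e. γ^4 - 202γ^2 + 7921 = 0. So γ is a root of x^4 - 202x^2 + 7921. This polynomial is irreducible over Q: it has no rational root (each ±√6 ± √95 is irrational), and any factorization into two quadratics over Q would force √(570) ∈ Q (pairing opposite roots) or √6, √95 ∈ Q (other pairings), all impossible. Hence [Q(γ):Q] = 4 = [Q(√6, √95):Q], so Q(γ) = Q(√6, √95).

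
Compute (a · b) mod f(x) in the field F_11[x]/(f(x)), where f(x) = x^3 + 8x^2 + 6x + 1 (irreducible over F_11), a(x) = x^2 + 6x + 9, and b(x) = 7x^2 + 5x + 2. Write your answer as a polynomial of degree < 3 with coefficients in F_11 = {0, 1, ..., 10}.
a · b ≡ 4x^2 + 5x + 5 (mod f(x))

Multiply in F_11[x]: a(x)·b(x) = (x^2 + 6x + 9)·(7x^2 + 5x + 2) = 7x^4 + 3x^3 + 7x^2 + 2x + 7. This has degree ≥ 3, so divide by f(x) over F_11: 7x^4 + 3x^3 + 7x^2 + 2x + 7 = (7x + 2)·(x^3 + 8x^2 + 6x + 1) + (4x^2 + 5x + 5). Hence a·b ≡ 4x^2 + 5x + 5 (mod f). (F_11[x]/(f) is a field with 11^3 = 1331 elements since f is irreducible of degree 3.)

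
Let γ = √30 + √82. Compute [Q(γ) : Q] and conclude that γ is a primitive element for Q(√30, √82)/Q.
[Q(γ) : Q] = 4 (equivalently, Q(γ) = Q(√30, √82))

Obviously Q(γ) ⊆ Q(√30, √82), and [Q(√30, √82):Q] = 4 (since 30, 82 are distinct squarefree integers > 1 with 2460 not a perfect square). To show equality we compute the minimal polynomial of γ. From γ = √30 + √82: γ^2 = 30 + 2√(2460) + 82 = 112 + 2√(2460), so γ^2 - 112 = 2√(2460); squaring, (γ^2 - 112)^2 = 4·2460, i.e. γ^4 - 224γ^2 + 12544 - 9840 = 0, i.e. γ^4 - 224γ^2 + 2704 = 0. So γ is a root of x^4 - 224x^2 + 2704. This polynomial is irreducible over Q: it has no rational root (each ±√30 ± √82 is irrational), and any factorization into two quadratics over Q would force √(2460) ∈ Q (pairing opposite roots) or √30, √82 ∈ Q (other pairings), all impossible. Hence [Q(γ):Q] = 4 = [Q(√30, √82):Q], so Q(γ) = Q(√30, √82).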